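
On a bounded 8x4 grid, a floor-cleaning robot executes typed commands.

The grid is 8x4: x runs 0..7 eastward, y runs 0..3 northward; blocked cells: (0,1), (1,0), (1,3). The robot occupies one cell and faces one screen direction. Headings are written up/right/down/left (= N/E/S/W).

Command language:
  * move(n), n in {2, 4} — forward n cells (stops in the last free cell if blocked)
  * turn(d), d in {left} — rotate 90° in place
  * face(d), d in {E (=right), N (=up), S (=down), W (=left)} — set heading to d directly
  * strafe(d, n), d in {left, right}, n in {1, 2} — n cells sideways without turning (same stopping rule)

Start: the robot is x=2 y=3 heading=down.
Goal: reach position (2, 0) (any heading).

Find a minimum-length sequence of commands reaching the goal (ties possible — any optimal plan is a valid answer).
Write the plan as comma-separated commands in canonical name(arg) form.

t0: x=2 y=3 heading=down
1. move(4) → x=2 y=0 heading=down
minimal: 1 command(s), checked below 1.

move(4)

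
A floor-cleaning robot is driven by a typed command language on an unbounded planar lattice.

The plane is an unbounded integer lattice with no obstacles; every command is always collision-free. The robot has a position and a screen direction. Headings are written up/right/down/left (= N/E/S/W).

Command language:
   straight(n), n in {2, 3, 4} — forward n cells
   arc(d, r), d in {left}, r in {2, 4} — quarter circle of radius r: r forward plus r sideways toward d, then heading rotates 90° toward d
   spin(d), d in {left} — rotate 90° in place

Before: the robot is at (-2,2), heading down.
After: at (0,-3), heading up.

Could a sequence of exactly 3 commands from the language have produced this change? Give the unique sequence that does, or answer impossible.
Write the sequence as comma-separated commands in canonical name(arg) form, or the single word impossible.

key: order matters: swapping straight(3) and spin(left) lands elsewhere
begin: at (-2,2), heading down
1. straight(3) → at (-2,-1), heading down
2. arc(left, 2) → at (0,-3), heading right
3. spin(left) → at (0,-3), heading up
no other 3-command option fits: unique.

straight(3), arc(left, 2), spin(left)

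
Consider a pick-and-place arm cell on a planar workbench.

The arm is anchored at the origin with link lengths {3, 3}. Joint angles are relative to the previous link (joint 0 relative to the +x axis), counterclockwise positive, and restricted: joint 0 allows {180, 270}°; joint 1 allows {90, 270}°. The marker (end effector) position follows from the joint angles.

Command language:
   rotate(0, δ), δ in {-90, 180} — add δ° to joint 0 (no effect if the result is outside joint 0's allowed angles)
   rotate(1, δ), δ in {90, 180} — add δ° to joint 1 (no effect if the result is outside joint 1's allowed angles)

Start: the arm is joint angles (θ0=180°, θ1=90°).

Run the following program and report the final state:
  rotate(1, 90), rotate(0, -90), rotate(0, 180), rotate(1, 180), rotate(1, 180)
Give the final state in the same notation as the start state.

start: joint angles (θ0=180°, θ1=90°)
t=1 rotate(1, 90) ⇒ joint angles (θ0=180°, θ1=90°)
t=2 rotate(0, -90) ⇒ joint angles (θ0=180°, θ1=90°)
t=3 rotate(0, 180) ⇒ joint angles (θ0=180°, θ1=90°)
t=4 rotate(1, 180) ⇒ joint angles (θ0=180°, θ1=270°)
t=5 rotate(1, 180) ⇒ joint angles (θ0=180°, θ1=90°)

joint angles (θ0=180°, θ1=90°)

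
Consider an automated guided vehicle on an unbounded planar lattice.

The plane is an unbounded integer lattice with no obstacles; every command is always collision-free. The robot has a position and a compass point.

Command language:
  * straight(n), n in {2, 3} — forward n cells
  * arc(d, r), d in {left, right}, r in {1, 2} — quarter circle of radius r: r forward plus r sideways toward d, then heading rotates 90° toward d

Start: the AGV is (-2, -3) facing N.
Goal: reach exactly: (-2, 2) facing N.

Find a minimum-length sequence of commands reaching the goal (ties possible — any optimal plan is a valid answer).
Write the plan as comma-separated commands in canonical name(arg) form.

straight(3), straight(2)

t0: (-2, -3) facing N
[1] after straight(3): (-2, 0) facing N
[2] after straight(2): (-2, 2) facing N
no 1-step plan works, so 2 is optimal.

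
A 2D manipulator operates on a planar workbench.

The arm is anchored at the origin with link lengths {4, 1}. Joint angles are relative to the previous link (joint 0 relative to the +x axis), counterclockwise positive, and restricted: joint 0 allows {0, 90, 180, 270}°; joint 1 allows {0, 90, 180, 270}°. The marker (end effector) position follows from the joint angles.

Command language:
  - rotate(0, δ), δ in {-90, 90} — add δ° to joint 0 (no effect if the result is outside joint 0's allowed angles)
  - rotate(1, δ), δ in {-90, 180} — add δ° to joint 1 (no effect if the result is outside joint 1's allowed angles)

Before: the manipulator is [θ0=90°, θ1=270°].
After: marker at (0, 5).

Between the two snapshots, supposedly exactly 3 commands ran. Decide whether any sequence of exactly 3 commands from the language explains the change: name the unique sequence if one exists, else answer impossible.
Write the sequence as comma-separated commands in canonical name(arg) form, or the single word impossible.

t0: [θ0=90°, θ1=270°]
t=1 rotate(1, -90) ⇒ [θ0=90°, θ1=180°]
t=2 rotate(1, -90) ⇒ [θ0=90°, θ1=90°]
t=3 rotate(1, -90) ⇒ [θ0=90°, θ1=0°]
no other 3-command option fits: unique.

rotate(1, -90), rotate(1, -90), rotate(1, -90)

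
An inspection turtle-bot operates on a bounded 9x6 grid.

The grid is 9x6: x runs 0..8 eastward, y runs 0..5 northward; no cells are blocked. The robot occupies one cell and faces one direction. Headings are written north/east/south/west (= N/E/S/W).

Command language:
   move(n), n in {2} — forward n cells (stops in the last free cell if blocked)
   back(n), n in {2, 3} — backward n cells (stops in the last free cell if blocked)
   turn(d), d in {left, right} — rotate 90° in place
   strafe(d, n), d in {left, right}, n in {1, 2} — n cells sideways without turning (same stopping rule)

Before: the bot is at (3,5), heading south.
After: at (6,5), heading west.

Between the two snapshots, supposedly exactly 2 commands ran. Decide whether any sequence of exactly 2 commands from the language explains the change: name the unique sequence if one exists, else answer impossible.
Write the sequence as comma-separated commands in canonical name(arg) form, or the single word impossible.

turn(right), back(3)

key: cell and facing (now W) both changed — the 2 commands mix motion and turning
start: at (3,5), heading south
1. turn(right) → at (3,5), heading west
2. back(3) → at (6,5), heading west
uniquely the one of 81 2-step routes that fits.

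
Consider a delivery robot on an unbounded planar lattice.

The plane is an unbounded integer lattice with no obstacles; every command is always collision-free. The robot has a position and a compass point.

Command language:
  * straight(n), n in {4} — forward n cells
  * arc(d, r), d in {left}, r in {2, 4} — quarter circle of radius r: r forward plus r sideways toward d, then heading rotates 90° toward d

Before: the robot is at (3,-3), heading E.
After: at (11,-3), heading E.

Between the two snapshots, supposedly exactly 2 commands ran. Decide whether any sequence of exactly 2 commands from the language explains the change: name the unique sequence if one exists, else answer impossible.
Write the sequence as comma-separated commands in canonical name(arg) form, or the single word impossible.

straight(4), straight(4)

key: still facing E at the end — nothing in the sequence rotates
initial: at (3,-3), heading E
1. straight(4) → at (7,-3), heading E
2. straight(4) → at (11,-3), heading E
no rival 2-sequence matches.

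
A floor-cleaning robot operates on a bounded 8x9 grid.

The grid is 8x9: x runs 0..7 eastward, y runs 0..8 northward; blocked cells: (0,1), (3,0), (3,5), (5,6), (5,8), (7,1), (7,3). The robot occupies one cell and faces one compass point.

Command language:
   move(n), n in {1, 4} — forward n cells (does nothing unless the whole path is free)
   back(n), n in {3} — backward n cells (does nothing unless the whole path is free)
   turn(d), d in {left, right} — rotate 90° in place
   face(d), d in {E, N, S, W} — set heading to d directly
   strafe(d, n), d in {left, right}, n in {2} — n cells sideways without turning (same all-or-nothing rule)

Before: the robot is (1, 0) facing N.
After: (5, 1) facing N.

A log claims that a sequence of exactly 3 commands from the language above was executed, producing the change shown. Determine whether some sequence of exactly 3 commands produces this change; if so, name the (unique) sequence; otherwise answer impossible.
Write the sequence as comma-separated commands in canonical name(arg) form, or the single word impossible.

key: heading stays N — no command in the sequence turns
start: (1, 0) facing N
[1] after move(1): (1, 1) facing N
[2] after strafe(right, 2): (3, 1) facing N
[3] after strafe(right, 2): (5, 1) facing N
no other 3-command option fits: unique.

move(1), strafe(right, 2), strafe(right, 2)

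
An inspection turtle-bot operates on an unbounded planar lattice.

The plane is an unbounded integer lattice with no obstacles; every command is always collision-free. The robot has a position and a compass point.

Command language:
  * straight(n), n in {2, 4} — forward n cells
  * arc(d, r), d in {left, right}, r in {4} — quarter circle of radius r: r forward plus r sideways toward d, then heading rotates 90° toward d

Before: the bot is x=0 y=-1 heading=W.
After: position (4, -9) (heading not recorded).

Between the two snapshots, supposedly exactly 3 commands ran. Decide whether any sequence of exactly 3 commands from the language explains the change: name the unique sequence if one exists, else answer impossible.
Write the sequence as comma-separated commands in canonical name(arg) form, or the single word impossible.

arc(left, 4), arc(left, 4), straight(4)

key: order matters: swapping arc(left, 4) and straight(4) lands elsewhere
start: x=0 y=-1 heading=W
[1] after arc(left, 4): x=-4 y=-5 heading=S
[2] after arc(left, 4): x=0 y=-9 heading=E
[3] after straight(4): x=4 y=-9 heading=E
no rival 3-sequence matches.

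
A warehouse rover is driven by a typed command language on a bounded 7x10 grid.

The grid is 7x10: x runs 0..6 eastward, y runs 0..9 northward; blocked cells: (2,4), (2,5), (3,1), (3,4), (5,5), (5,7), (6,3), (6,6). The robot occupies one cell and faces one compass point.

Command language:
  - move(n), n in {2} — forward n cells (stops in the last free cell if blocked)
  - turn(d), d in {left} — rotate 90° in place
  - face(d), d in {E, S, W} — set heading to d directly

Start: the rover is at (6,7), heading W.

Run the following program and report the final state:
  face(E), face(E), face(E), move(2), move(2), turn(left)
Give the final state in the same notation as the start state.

from: at (6,7), heading W
t=1 face(E) ⇒ at (6,7), heading E
t=2 face(E) ⇒ at (6,7), heading E
t=3 face(E) ⇒ at (6,7), heading E
t=4 move(2) ⇒ at (6,7), heading E
t=5 move(2) ⇒ at (6,7), heading E
t=6 turn(left) ⇒ at (6,7), heading N

at (6,7), heading N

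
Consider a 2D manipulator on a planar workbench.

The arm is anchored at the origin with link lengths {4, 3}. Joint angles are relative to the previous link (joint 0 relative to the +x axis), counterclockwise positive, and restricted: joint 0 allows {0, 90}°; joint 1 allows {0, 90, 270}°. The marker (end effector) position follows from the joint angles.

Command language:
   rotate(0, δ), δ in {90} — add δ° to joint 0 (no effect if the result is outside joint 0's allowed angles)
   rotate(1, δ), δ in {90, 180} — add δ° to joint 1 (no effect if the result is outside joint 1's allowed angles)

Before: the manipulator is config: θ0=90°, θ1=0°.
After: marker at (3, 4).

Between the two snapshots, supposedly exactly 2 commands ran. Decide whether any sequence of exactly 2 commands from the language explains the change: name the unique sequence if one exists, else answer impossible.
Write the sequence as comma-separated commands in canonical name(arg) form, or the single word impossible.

rotate(1, 90), rotate(1, 180)

key: order matters: swapping rotate(1, 90) and rotate(1, 180) lands elsewhere
start: config: θ0=90°, θ1=0°
t=1 rotate(1, 90) ⇒ config: θ0=90°, θ1=90°
t=2 rotate(1, 180) ⇒ config: θ0=90°, θ1=270°
no other 2-command option fits: unique.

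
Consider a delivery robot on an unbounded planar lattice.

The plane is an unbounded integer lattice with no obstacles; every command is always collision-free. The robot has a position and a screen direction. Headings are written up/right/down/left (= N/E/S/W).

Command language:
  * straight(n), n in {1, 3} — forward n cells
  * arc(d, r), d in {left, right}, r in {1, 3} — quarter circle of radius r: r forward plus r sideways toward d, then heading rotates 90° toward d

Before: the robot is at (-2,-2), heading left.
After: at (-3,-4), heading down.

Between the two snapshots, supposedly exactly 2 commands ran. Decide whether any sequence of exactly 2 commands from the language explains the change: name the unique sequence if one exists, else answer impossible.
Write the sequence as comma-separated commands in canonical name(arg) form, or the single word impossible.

arc(left, 1), straight(1)

key: cell and facing (now S) both changed — the 2 commands mix motion and turning
t0: at (-2,-2), heading left
t=1 arc(left, 1) ⇒ at (-3,-3), heading down
t=2 straight(1) ⇒ at (-3,-4), heading down
no rival 2-sequence matches.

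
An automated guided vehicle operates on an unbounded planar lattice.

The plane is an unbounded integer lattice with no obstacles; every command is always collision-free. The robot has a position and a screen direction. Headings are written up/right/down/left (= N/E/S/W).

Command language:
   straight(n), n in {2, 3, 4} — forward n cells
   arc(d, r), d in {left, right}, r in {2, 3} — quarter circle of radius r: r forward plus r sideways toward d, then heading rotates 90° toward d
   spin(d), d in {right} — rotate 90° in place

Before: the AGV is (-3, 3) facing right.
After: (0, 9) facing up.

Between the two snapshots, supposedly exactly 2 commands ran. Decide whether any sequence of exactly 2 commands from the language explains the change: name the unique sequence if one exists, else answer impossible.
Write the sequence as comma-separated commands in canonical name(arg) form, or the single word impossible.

arc(left, 3), straight(3)

key: position moved to (0,9) AND the heading swung to N — translation plus rotation needed
begin: (-3, 3) facing right
t=1 arc(left, 3) ⇒ (0, 6) facing up
t=2 straight(3) ⇒ (0, 9) facing up
all 64 alternatives checked — unique.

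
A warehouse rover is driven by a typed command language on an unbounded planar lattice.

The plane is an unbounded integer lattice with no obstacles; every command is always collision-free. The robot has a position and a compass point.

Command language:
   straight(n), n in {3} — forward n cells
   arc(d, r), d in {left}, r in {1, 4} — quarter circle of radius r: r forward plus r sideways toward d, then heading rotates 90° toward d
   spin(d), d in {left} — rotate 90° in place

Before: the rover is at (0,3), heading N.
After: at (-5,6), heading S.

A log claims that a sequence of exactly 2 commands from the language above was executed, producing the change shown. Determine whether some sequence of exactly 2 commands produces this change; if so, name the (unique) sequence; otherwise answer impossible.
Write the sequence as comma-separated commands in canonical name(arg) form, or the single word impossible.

key: position moved to (-5,6) AND the heading swung to S — translation plus rotation needed
t0: at (0,3), heading N
step 1 (arc(left, 4)): at (-4,7), heading W
step 2 (arc(left, 1)): at (-5,6), heading S
no other 2-command option fits: unique.

arc(left, 4), arc(left, 1)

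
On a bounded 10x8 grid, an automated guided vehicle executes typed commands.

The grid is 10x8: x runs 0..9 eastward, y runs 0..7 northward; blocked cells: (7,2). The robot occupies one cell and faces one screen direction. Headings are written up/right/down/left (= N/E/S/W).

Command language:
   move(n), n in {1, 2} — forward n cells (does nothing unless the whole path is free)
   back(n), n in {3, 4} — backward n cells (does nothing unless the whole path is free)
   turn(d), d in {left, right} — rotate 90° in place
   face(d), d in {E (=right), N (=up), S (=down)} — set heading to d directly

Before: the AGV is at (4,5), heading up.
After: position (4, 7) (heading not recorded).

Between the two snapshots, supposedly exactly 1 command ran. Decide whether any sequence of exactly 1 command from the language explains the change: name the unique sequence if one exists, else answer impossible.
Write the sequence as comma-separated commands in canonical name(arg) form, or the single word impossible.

from: at (4,5), heading up
[1] after move(2): at (4,7), heading up
no other 1-command option fits: unique.

move(2)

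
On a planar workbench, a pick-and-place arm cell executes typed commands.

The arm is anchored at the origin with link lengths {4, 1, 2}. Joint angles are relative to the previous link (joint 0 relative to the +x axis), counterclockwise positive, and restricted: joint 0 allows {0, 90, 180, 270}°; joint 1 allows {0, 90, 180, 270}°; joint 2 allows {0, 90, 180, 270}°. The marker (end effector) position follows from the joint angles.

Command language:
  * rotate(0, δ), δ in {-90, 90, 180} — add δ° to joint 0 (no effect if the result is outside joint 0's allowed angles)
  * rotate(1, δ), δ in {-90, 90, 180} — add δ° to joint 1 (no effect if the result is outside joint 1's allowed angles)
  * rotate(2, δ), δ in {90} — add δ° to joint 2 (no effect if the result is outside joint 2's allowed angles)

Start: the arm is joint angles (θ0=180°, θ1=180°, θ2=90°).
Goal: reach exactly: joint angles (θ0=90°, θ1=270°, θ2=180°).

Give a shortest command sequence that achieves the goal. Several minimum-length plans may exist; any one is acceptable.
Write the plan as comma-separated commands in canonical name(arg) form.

begin: joint angles (θ0=180°, θ1=180°, θ2=90°)
step 1 (rotate(1, 90)): joint angles (θ0=180°, θ1=270°, θ2=90°)
step 2 (rotate(0, -90)): joint angles (θ0=90°, θ1=270°, θ2=90°)
step 3 (rotate(2, 90)): joint angles (θ0=90°, θ1=270°, θ2=180°)
nothing shorter than 3 reaches the goal.

rotate(1, 90), rotate(0, -90), rotate(2, 90)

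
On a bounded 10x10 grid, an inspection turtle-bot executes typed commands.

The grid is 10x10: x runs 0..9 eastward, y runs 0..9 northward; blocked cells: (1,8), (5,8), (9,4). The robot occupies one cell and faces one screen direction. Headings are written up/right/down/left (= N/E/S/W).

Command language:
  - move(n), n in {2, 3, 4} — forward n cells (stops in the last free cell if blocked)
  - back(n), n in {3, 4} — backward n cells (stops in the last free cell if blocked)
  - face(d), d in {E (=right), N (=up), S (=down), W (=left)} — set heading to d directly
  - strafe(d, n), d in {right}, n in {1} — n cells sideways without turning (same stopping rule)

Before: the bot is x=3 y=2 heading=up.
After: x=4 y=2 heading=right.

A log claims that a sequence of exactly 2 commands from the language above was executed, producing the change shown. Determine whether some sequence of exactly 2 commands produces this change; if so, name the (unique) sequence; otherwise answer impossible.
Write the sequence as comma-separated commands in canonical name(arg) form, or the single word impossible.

strafe(right, 1), face(E)

key: order matters: swapping strafe(right, 1) and face(E) lands elsewhere
start: x=3 y=2 heading=up
step 1 (strafe(right, 1)): x=4 y=2 heading=up
step 2 (face(E)): x=4 y=2 heading=right
uniquely the one of 100 2-step routes that fits.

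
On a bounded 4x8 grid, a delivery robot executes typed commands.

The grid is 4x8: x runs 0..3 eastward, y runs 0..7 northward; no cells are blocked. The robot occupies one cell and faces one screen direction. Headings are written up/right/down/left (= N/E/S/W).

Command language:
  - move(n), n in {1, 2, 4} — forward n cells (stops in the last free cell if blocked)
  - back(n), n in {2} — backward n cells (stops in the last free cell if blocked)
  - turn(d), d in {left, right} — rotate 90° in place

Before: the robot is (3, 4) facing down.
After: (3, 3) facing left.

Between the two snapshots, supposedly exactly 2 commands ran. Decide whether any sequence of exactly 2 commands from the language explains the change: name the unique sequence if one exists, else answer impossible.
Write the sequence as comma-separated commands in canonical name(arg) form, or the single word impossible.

move(1), turn(right)

key: position moved to (3,3) AND the heading swung to W — translation plus rotation needed
from: (3, 4) facing down
1. move(1) → (3, 3) facing down
2. turn(right) → (3, 3) facing left
no rival 2-sequence matches.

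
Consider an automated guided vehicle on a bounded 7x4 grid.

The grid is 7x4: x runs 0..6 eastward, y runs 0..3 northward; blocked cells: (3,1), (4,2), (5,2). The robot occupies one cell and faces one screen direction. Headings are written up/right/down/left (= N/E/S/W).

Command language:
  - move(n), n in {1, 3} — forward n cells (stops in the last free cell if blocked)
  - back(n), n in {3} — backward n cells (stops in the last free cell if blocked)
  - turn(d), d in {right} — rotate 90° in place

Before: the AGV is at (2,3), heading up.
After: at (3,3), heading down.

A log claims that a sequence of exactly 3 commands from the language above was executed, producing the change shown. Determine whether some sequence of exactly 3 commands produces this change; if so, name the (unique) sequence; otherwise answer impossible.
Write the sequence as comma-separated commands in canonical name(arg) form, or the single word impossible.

key: cell and facing (now S) both changed — the 3 commands mix motion and turning
from: at (2,3), heading up
step 1 (turn(right)): at (2,3), heading right
step 2 (move(1)): at (3,3), heading right
step 3 (turn(right)): at (3,3), heading down
all 64 alternatives checked — unique.

turn(right), move(1), turn(right)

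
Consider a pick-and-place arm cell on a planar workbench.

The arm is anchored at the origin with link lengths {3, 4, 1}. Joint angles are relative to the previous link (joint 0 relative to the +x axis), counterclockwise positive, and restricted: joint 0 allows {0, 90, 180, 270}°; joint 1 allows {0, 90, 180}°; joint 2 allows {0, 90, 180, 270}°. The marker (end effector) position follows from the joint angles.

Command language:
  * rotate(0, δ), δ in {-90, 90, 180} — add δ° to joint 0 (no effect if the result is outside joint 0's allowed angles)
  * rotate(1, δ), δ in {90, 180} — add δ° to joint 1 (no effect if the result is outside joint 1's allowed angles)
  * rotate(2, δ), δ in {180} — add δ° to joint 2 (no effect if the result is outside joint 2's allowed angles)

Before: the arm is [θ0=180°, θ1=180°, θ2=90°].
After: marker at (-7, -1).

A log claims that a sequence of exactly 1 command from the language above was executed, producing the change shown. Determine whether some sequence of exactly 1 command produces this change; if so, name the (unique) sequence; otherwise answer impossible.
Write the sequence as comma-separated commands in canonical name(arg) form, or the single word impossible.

t0: [θ0=180°, θ1=180°, θ2=90°]
1. rotate(1, 180) → [θ0=180°, θ1=0°, θ2=90°]
uniquely the one of 6 1-step routes that fits.

rotate(1, 180)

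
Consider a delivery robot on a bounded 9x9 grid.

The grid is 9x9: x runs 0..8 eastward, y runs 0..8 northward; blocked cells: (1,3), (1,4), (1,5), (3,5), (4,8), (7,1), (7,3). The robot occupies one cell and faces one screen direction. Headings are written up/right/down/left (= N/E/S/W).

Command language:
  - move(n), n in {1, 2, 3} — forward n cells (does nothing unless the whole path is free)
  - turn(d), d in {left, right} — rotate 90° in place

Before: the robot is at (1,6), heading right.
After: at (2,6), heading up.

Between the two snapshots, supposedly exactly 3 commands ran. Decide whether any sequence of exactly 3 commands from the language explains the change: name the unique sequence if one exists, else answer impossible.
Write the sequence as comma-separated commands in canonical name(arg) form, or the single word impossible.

key: position moved to (2,6) AND the heading swung to N — translation plus rotation needed
start: at (1,6), heading right
t=1 move(1) ⇒ at (2,6), heading right
t=2 turn(left) ⇒ at (2,6), heading up
t=3 move(3) ⇒ at (2,6), heading up
no rival 3-sequence matches.

move(1), turn(left), move(3)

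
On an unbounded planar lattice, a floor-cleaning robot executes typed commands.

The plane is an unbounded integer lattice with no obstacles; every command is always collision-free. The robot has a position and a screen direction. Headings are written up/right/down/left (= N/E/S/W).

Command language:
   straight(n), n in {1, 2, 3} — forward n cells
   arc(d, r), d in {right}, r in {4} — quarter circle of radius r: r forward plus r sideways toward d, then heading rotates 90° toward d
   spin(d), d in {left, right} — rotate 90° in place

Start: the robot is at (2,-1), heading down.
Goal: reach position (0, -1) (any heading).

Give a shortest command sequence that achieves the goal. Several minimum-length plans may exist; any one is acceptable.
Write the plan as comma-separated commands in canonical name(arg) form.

start: at (2,-1), heading down
[1] after spin(right): at (2,-1), heading left
[2] after straight(2): at (0,-1), heading left
minimal: 2 command(s), checked below 2.

spin(right), straight(2)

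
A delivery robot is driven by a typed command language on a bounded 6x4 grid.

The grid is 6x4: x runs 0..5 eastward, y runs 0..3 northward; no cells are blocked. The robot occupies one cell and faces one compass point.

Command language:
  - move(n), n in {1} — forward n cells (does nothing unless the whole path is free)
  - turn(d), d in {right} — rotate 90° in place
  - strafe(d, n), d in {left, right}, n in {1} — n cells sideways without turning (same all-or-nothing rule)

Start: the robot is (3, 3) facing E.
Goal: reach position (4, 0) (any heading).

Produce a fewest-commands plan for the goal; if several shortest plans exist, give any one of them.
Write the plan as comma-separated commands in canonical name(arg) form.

initial: (3, 3) facing E
[1] after move(1): (4, 3) facing E
[2] after strafe(right, 1): (4, 2) facing E
[3] after strafe(right, 1): (4, 1) facing E
[4] after strafe(right, 1): (4, 0) facing E
nothing shorter than 4 reaches the goal.

move(1), strafe(right, 1), strafe(right, 1), strafe(right, 1)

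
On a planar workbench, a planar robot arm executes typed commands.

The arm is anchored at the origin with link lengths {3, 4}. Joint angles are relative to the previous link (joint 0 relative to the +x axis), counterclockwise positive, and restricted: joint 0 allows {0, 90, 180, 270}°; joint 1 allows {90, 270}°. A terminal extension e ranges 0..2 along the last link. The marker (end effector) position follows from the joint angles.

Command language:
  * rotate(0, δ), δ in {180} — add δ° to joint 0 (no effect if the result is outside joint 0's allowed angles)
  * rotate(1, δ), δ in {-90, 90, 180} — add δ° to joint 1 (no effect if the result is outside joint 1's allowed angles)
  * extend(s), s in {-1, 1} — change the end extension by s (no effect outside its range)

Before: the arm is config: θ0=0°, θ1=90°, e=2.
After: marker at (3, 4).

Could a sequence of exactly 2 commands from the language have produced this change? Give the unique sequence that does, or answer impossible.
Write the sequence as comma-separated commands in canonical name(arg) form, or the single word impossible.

begin: config: θ0=0°, θ1=90°, e=2
t=1 extend(-1) ⇒ config: θ0=0°, θ1=90°, e=1
t=2 extend(-1) ⇒ config: θ0=0°, θ1=90°, e=0
all 36 alternatives checked — unique.

extend(-1), extend(-1)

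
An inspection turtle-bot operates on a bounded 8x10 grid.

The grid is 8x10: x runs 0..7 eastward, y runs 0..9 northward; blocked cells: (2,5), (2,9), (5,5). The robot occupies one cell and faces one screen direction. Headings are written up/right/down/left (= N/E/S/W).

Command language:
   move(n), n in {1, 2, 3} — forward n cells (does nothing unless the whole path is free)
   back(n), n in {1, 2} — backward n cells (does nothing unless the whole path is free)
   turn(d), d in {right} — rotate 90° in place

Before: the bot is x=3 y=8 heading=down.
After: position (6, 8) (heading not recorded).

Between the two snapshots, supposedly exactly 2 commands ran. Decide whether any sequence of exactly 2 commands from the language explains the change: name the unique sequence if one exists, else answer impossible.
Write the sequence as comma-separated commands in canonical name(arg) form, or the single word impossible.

checked all 2-command options: none fits.

impossible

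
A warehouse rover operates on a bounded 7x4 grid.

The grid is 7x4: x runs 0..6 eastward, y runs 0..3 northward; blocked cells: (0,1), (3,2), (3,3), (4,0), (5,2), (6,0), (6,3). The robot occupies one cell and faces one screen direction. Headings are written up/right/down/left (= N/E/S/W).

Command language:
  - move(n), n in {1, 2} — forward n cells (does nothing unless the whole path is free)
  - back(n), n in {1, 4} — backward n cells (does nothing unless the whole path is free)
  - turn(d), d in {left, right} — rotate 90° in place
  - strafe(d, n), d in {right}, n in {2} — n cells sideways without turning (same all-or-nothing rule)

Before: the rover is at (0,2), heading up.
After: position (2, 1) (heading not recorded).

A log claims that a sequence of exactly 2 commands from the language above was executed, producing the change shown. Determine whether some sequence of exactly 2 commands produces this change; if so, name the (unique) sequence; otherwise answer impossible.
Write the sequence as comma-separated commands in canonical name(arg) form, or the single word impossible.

strafe(right, 2), back(1)

key: running back(1) before strafe(right, 2) would end elsewhere — order is forced
initial: at (0,2), heading up
step 1 (strafe(right, 2)): at (2,2), heading up
step 2 (back(1)): at (2,1), heading up
no other 2-command option fits: unique.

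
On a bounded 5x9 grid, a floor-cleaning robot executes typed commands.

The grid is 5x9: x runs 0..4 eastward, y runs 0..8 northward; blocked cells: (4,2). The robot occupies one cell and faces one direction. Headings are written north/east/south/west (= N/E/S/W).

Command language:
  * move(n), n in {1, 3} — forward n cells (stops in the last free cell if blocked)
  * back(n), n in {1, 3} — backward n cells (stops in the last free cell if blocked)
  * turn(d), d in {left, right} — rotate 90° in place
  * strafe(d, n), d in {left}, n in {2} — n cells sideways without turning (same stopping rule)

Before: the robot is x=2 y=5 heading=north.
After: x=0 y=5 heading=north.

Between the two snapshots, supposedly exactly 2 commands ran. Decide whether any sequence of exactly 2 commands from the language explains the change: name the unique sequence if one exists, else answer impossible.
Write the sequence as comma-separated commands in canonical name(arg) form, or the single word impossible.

strafe(left, 2), strafe(left, 2)

key: the second strafe(left, 2) runs into the grid edge before its full distance
begin: x=2 y=5 heading=north
[1] after strafe(left, 2): x=0 y=5 heading=north
[2] after strafe(left, 2): x=0 y=5 heading=north
no rival 2-sequence matches.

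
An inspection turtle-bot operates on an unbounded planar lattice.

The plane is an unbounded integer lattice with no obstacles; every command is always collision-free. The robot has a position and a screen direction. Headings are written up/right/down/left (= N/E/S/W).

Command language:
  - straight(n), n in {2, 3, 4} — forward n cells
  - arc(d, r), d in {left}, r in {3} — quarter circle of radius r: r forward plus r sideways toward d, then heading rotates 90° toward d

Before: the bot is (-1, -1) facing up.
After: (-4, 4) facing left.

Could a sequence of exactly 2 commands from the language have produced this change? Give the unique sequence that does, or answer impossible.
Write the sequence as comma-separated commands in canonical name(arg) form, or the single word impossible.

straight(2), arc(left, 3)

key: cell and facing (now W) both changed — the 2 commands mix motion and turning
t0: (-1, -1) facing up
step 1 (straight(2)): (-1, 1) facing up
step 2 (arc(left, 3)): (-4, 4) facing left
no rival 2-sequence matches.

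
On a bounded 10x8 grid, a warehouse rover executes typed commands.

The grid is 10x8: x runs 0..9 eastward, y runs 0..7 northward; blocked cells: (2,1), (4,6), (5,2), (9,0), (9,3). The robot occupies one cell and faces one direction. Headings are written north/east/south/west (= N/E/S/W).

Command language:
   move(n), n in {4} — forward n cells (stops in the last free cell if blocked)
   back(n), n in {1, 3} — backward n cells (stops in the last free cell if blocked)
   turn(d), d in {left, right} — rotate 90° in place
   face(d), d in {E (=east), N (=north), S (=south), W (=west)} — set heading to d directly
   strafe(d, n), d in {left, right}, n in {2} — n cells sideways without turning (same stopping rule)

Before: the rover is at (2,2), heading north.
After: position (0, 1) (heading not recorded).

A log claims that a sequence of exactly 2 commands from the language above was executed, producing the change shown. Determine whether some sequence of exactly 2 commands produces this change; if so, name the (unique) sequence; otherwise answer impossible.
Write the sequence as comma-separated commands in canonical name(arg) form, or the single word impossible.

key: order matters: swapping strafe(left, 2) and back(1) lands elsewhere
start: at (2,2), heading north
t=1 strafe(left, 2) ⇒ at (0,2), heading north
t=2 back(1) ⇒ at (0,1), heading north
no other 2-command option fits: unique.

strafe(left, 2), back(1)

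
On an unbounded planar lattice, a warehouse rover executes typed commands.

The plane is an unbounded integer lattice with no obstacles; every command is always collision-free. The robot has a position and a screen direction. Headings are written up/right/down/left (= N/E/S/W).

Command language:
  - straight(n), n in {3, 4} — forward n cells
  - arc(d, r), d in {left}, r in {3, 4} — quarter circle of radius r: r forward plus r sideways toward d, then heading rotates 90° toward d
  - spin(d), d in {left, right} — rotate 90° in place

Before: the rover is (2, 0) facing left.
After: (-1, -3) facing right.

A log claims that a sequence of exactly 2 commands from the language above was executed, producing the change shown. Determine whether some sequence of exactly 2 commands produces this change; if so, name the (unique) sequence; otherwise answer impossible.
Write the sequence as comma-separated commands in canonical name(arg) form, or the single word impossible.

key: position moved to (-1,-3) AND the heading swung to E — translation plus rotation needed
start: (2, 0) facing left
1. arc(left, 3) → (-1, -3) facing down
2. spin(left) → (-1, -3) facing right
no rival 2-sequence matches.

arc(left, 3), spin(left)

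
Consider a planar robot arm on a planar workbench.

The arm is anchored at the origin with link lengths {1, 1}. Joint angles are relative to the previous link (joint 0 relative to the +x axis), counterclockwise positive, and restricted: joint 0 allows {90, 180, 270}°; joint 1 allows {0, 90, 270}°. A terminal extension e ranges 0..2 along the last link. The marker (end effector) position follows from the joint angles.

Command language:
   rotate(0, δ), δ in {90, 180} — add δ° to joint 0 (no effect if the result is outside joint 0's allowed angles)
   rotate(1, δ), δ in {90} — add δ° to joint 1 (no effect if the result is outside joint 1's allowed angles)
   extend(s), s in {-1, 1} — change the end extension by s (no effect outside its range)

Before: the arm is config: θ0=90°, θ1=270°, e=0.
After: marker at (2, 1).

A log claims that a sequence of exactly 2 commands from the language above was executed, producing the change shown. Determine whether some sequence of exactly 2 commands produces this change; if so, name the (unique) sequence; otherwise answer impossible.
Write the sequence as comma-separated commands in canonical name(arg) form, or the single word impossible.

extend(-1), extend(1)

key: running extend(1) before extend(-1) would end elsewhere — order is forced
start: config: θ0=90°, θ1=270°, e=0
t=1 extend(-1) ⇒ config: θ0=90°, θ1=270°, e=0
t=2 extend(1) ⇒ config: θ0=90°, θ1=270°, e=1
all 25 alternatives checked — unique.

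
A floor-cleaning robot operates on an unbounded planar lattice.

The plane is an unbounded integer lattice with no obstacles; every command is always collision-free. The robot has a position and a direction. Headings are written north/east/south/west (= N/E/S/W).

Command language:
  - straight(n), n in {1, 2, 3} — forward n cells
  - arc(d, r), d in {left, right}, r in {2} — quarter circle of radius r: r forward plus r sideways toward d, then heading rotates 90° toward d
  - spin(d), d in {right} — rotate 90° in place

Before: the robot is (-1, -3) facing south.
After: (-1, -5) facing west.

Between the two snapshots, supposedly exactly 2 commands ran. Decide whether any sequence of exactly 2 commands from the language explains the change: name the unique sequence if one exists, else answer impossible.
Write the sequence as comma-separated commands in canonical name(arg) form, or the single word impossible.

key: running spin(right) before straight(2) would end elsewhere — order is forced
initial: (-1, -3) facing south
[1] after straight(2): (-1, -5) facing south
[2] after spin(right): (-1, -5) facing west
no rival 2-sequence matches.

straight(2), spin(right)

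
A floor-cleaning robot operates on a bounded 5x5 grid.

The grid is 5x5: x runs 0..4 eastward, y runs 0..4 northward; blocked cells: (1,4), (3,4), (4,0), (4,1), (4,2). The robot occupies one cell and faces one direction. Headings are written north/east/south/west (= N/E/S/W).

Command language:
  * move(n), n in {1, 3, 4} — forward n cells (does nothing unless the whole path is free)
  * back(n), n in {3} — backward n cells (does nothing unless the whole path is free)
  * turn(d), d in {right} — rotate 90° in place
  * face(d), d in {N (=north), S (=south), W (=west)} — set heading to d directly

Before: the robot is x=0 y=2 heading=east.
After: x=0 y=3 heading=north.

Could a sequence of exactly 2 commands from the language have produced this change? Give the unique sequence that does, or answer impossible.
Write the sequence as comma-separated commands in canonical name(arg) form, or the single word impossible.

key: cell and facing (now N) both changed — the 2 commands mix motion and turning
begin: x=0 y=2 heading=east
1. face(N) → x=0 y=2 heading=north
2. move(1) → x=0 y=3 heading=north
no other 2-command option fits: unique.

face(N), move(1)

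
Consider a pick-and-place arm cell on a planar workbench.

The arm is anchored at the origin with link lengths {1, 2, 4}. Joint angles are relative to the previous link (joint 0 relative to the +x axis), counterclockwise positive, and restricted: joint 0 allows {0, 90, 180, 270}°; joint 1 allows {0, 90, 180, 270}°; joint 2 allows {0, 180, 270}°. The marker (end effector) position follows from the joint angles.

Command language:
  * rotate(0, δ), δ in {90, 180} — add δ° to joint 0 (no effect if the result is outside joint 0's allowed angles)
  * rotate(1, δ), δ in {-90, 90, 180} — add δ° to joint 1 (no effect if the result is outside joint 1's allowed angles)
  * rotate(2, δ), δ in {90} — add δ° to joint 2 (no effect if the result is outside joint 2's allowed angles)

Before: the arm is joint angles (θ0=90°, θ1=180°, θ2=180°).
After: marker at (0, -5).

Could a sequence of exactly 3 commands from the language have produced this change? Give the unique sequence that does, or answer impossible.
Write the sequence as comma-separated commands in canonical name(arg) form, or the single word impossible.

initial: joint angles (θ0=90°, θ1=180°, θ2=180°)
step 1 (rotate(2, 90)): joint angles (θ0=90°, θ1=180°, θ2=270°)
step 2 (rotate(2, 90)): joint angles (θ0=90°, θ1=180°, θ2=0°)
step 3 (rotate(2, 90)): joint angles (θ0=90°, θ1=180°, θ2=0°)
no rival 3-sequence matches.

rotate(2, 90), rotate(2, 90), rotate(2, 90)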